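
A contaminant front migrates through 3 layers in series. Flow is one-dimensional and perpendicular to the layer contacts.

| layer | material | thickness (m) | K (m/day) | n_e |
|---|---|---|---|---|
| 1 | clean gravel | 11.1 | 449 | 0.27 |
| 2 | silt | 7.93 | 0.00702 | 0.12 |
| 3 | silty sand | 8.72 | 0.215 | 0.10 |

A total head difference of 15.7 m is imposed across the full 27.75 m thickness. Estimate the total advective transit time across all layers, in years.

0.984

With flow normal to the layers, continuity requires the same specific discharge q through every layer.
Σ(b_i/K_i) = 11.1/449 + 7.93/0.00702 + 8.72/0.215 = 1170 d.
q = Δh / Σ(b_i/K_i) = 15.7 / 1170 = 0.01342 m/day.
In each layer the seepage velocity is v_i = q/n_i, so the layer transit time is t_i = b_i·n_i / q:
  layer 1 (clean gravel): t_1 = 11.1 × 0.27 / 0.01342 = 223.4 d
  layer 2 (silt): t_2 = 7.93 × 0.12 / 0.01342 = 70.93 d
  layer 3 (silty sand): t_3 = 8.72 × 0.10 / 0.01342 = 65.00 d
Total t = Σ t_i = 359.3 days = 0.9837 years.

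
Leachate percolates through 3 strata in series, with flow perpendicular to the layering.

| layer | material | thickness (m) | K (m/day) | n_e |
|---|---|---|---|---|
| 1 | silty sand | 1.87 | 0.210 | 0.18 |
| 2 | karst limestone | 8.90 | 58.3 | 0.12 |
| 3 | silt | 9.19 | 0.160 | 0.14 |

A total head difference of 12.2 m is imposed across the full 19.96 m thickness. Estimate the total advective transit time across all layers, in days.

14.7

With flow normal to the layers, continuity requires the same specific discharge q through every layer.
Σ(b_i/K_i) = 1.87/0.210 + 8.90/58.3 + 9.19/0.160 = 66.49 d.
q = Δh / Σ(b_i/K_i) = 12.2 / 66.49 = 0.1835 m/day.
In each layer the seepage velocity is v_i = q/n_i, so the layer transit time is t_i = b_i·n_i / q:
  layer 1 (silty sand): t_1 = 1.87 × 0.18 / 0.1835 = 1.835 d
  layer 2 (karst limestone): t_2 = 8.90 × 0.12 / 0.1835 = 5.821 d
  layer 3 (silt): t_3 = 9.19 × 0.14 / 0.1835 = 7.012 d
Total t = Σ t_i = 14.67 days.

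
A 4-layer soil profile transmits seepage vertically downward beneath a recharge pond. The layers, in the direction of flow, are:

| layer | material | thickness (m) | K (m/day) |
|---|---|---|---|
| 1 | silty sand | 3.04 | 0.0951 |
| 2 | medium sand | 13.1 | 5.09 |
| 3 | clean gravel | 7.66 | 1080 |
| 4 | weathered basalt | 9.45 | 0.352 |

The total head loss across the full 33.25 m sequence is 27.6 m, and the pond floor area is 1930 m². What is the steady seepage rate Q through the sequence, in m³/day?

868

Flow is perpendicular to layering, so the layers act in series and the equivalent K is the thickness-weighted harmonic mean.
Total thickness L = 3.04 + 13.1 + 7.66 + 9.45 = 33.25 m.
Σ(b_i/K_i) = 3.04/0.0951 + 13.1/5.09 + 7.66/1080 + 9.45/0.352 = 61.39 d.
K_eq = L / Σ(b_i/K_i) = 33.25 / 61.39 = 0.5416 m/day.
Q = K_eq · A · (Δh/L) = 0.5416 × 1930 × (27.6/33.25) = 867.6 m³/day.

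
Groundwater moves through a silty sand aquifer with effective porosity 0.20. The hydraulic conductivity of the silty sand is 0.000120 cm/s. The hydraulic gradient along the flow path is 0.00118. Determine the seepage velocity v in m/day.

Convert K: 0.000120 cm/s × 864 = 0.1037 m/day.
Hydraulic gradient i = 0.00118.
Darcy flux q = K · i = 0.1037 × 0.001180 = 0.0001223 m/day.
Seepage velocity v = q / n_e = 0.0001223 / 0.20 = 0.0006117 m/day.

0.000612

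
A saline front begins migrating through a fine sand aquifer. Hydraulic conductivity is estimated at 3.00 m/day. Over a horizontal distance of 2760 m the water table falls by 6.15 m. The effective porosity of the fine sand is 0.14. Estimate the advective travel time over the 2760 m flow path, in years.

Hydraulic gradient i = Δh / L = 6.15 / 2760 = 0.002228.
Darcy flux q = K · i = 3.000 × 0.002228 = 0.006685 m/day.
Seepage velocity v = q / n_e = 0.006685 / 0.14 = 0.04775 m/day.
Travel time t = L / v = 2760 / 0.04775 = 57803 days = 158.3 years.

158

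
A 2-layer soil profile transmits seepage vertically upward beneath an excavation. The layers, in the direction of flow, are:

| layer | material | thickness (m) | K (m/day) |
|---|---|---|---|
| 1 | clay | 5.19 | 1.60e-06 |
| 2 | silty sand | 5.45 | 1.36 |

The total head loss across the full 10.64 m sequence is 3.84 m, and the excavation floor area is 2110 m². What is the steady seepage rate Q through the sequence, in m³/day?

Flow is perpendicular to layering, so the layers act in series and the equivalent K is the thickness-weighted harmonic mean.
Total thickness L = 5.19 + 5.45 = 10.64 m.
Σ(b_i/K_i) = 5.19/1.60e-06 + 5.45/1.36 = 3.244e+06 d.
K_eq = L / Σ(b_i/K_i) = 10.64 / 3.244e+06 = 3.280e-06 m/day.
Q = K_eq · A · (Δh/L) = 3.280e-06 × 2110 × (3.84/10.64) = 0.002498 m³/day.

0.00250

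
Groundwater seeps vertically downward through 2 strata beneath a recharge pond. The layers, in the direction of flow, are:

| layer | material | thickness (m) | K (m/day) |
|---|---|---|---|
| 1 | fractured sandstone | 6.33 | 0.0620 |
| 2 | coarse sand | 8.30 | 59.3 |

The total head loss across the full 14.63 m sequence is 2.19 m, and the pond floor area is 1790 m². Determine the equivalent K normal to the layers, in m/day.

Flow is perpendicular to layering, so the layers act in series and the equivalent K is the thickness-weighted harmonic mean.
Total thickness L = 6.33 + 8.30 = 14.63 m.
Σ(b_i/K_i) = 6.33/0.0620 + 8.30/59.3 = 102.2 d.
K_eq = L / Σ(b_i/K_i) = 14.63 / 102.2 = 0.1431 m/day.

0.143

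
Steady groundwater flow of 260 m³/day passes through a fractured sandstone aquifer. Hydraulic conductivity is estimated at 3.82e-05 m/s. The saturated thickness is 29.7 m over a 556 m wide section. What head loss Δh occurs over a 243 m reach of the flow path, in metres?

1.16

Convert K: 3.82e-05 m/s × 86400 = 3.300 m/day.
Cross-sectional area A = 556 × 29.7 = 16513 m².
From Q = K·A·i, i = Q / (K·A) = 260 / (3.300 × 16513) = 0.004771.
Head loss Δh = i · L = 0.004771 × 243 = 1.159 m.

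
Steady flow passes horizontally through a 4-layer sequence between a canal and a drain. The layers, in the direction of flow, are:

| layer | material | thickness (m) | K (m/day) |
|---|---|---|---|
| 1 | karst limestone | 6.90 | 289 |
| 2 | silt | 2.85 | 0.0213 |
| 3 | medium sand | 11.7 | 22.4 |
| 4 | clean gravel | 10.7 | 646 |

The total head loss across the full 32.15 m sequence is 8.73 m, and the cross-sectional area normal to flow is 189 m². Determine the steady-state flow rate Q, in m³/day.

Flow is perpendicular to layering, so the layers act in series and the equivalent K is the thickness-weighted harmonic mean.
Total thickness L = 6.90 + 2.85 + 11.7 + 10.7 = 32.15 m.
Σ(b_i/K_i) = 6.90/289 + 2.85/0.0213 + 11.7/22.4 + 10.7/646 = 134.4 d.
K_eq = L / Σ(b_i/K_i) = 32.15 / 134.4 = 0.2393 m/day.
Q = K_eq · A · (Δh/L) = 0.2393 × 189 × (8.73/32.15) = 12.28 m³/day.

12.3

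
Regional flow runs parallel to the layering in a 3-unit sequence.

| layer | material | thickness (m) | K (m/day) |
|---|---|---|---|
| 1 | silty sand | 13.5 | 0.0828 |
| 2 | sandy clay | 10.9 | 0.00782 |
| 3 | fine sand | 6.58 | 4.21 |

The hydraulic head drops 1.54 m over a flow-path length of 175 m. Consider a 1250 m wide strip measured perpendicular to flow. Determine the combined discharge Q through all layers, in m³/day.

318

Flow is parallel to layering, so each bed carries its own Darcy discharge and the transmissivities add.
Σ(K_i·b_i) = 0.0828×13.5 + 0.00782×10.9 + 4.21×6.58 = 28.90 m²/day.
Hydraulic gradient i = Δh / L = 1.54 / 175 = 0.008800.
Q = Σ(K_i·b_i) · W · i = 28.90 × 1250 × 0.008800 = 318.0 m³/day.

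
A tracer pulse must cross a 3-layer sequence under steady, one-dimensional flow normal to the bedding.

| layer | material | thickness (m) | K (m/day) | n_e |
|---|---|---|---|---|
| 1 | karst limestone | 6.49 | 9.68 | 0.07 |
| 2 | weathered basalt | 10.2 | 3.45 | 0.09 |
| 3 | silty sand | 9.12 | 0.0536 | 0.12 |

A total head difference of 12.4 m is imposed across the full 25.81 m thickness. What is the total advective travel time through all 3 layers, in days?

34.6

With flow normal to the layers, continuity requires the same specific discharge q through every layer.
Σ(b_i/K_i) = 6.49/9.68 + 10.2/3.45 + 9.12/0.0536 = 173.8 d.
q = Δh / Σ(b_i/K_i) = 12.4 / 173.8 = 0.07136 m/day.
In each layer the seepage velocity is v_i = q/n_i, so the layer transit time is t_i = b_i·n_i / q:
  layer 1 (karst limestone): t_1 = 6.49 × 0.07 / 0.07136 = 6.367 d
  layer 2 (weathered basalt): t_2 = 10.2 × 0.09 / 0.07136 = 12.87 d
  layer 3 (silty sand): t_3 = 9.12 × 0.12 / 0.07136 = 15.34 d
Total t = Σ t_i = 34.57 days.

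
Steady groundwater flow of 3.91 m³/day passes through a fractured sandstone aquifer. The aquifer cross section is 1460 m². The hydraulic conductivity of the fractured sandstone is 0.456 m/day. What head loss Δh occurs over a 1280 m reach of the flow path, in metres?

From Q = K·A·i, i = Q / (K·A) = 3.91 / (0.4560 × 1460) = 0.005873.
Head loss Δh = i · L = 0.005873 × 1280 = 7.517 m.

7.52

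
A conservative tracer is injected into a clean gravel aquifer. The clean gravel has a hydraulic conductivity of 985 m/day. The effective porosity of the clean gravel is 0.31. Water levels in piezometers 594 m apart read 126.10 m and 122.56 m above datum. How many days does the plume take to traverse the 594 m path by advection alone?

31.4

Hydraulic gradient i = (126.10 − 122.56) / 594 = 3.54 / 594 = 0.005960.
Darcy flux q = K · i = 985.0 × 0.005960 = 5.870 m/day.
Seepage velocity v = q / n_e = 5.870 / 0.31 = 18.94 m/day.
Travel time t = L / v = 594 / 18.94 = 31.37 days.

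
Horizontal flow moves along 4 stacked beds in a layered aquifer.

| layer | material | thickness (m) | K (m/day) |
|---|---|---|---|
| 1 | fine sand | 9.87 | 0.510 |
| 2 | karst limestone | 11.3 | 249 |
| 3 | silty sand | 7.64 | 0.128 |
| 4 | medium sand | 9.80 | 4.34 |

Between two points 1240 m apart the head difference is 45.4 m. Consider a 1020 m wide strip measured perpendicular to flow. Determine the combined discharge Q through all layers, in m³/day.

107000

Flow is parallel to layering, so each bed carries its own Darcy discharge and the transmissivities add.
Σ(K_i·b_i) = 0.510×9.87 + 249×11.3 + 0.128×7.64 + 4.34×9.80 = 2862 m²/day.
Hydraulic gradient i = Δh / L = 45.4 / 1240 = 0.03661.
Q = Σ(K_i·b_i) · W · i = 2862 × 1020 × 0.03661 = 1.069e+05 m³/day.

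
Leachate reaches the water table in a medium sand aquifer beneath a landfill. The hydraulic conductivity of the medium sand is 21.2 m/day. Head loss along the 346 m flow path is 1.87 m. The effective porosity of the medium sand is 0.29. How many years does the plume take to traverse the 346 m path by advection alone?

Hydraulic gradient i = Δh / L = 1.87 / 346 = 0.005405.
Darcy flux q = K · i = 21.20 × 0.005405 = 0.1146 m/day.
Seepage velocity v = q / n_e = 0.1146 / 0.29 = 0.3951 m/day.
Travel time t = L / v = 346 / 0.3951 = 875.7 days = 2.398 years.

2.40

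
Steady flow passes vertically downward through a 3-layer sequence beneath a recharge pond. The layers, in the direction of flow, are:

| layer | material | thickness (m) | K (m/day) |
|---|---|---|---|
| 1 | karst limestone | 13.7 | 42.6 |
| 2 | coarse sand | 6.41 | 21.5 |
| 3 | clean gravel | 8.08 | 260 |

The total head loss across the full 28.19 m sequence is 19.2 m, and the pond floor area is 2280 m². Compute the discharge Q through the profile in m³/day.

Flow is perpendicular to layering, so the layers act in series and the equivalent K is the thickness-weighted harmonic mean.
Total thickness L = 13.7 + 6.41 + 8.08 = 28.19 m.
Σ(b_i/K_i) = 13.7/42.6 + 6.41/21.5 + 8.08/260 = 0.6508 d.
K_eq = L / Σ(b_i/K_i) = 28.19 / 0.6508 = 43.32 m/day.
Q = K_eq · A · (Δh/L) = 43.32 × 2280 × (19.2/28.19) = 67264 m³/day.

67300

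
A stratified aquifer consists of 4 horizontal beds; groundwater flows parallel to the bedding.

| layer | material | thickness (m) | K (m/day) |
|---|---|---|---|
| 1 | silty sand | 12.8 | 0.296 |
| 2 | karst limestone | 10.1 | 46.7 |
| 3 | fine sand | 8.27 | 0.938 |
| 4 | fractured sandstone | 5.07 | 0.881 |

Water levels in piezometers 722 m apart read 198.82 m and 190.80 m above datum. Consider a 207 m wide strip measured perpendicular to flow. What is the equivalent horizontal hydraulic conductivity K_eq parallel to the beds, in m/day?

13.5

Flow is parallel to layering, so each bed carries its own Darcy discharge and the transmissivities add.
Σ(K_i·b_i) = 0.296×12.8 + 46.7×10.1 + 0.938×8.27 + 0.881×5.07 = 487.7 m²/day.
Total thickness b = 36.24 m, so K_eq = Σ(K_i·b_i)/b = 13.46 m/day.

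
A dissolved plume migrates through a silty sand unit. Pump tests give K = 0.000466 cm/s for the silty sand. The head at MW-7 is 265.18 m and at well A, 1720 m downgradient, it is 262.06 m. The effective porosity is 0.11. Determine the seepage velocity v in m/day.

0.00664

Convert K: 0.000466 cm/s × 864 = 0.4026 m/day.
Hydraulic gradient i = (265.18 − 262.06) / 1720 = 3.12 / 1720 = 0.001814.
Darcy flux q = K · i = 0.4026 × 0.001814 = 0.0007303 m/day.
Seepage velocity v = q / n_e = 0.0007303 / 0.11 = 0.006639 m/day.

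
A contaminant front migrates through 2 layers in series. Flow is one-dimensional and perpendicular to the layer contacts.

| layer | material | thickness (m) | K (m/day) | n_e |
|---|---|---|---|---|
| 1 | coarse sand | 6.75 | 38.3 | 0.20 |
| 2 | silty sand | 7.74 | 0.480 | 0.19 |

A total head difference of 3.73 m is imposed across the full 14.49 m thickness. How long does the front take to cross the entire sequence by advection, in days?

12.3

With flow normal to the layers, continuity requires the same specific discharge q through every layer.
Σ(b_i/K_i) = 6.75/38.3 + 7.74/0.480 = 16.30 d.
q = Δh / Σ(b_i/K_i) = 3.73 / 16.30 = 0.2288 m/day.
In each layer the seepage velocity is v_i = q/n_i, so the layer transit time is t_i = b_i·n_i / q:
  layer 1 (coarse sand): t_1 = 6.75 × 0.20 / 0.2288 = 5.900 d
  layer 2 (silty sand): t_2 = 7.74 × 0.19 / 0.2288 = 6.427 d
Total t = Σ t_i = 12.33 days.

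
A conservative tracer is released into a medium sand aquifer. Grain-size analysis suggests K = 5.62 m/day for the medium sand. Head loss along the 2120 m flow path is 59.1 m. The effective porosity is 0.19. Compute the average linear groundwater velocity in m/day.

Hydraulic gradient i = Δh / L = 59.1 / 2120 = 0.02788.
Darcy flux q = K · i = 5.620 × 0.02788 = 0.1567 m/day.
Seepage velocity v = q / n_e = 0.1567 / 0.19 = 0.8246 m/day.

0.825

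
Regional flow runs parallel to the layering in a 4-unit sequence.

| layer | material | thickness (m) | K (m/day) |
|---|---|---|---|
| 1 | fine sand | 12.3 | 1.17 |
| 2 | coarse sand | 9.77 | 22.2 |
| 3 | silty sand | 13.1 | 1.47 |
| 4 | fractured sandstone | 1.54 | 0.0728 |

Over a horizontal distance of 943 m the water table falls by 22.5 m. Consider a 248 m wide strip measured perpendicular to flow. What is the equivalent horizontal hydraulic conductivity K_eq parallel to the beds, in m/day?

6.83

Flow is parallel to layering, so each bed carries its own Darcy discharge and the transmissivities add.
Σ(K_i·b_i) = 1.17×12.3 + 22.2×9.77 + 1.47×13.1 + 0.0728×1.54 = 250.7 m²/day.
Total thickness b = 36.71 m, so K_eq = Σ(K_i·b_i)/b = 6.828 m/day.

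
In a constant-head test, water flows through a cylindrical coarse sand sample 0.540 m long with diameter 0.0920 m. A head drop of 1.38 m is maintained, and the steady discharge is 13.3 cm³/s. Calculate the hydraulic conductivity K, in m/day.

67.6

Cross-sectional area A = π·(d/2)² = π × (0.0920/2)² = 0.006648 m².
Convert discharge: 13.3 cm³/s = 1.330e-05 m³/s.
Darcy's law rearranged: K = Q·L / (A·Δh) = 1.330e-05 × 0.540 / (0.006648 × 1.38) = 0.0007829 m/s = 67.64 m/day.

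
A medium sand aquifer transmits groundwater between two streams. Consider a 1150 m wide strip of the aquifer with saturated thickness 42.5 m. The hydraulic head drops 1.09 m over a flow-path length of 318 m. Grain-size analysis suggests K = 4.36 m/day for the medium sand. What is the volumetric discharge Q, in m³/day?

Cross-sectional area A = 1150 × 42.5 = 48875 m².
Hydraulic gradient i = Δh / L = 1.09 / 318 = 0.003428.
Darcy's law: Q = K · A · i = 4.360 × 48875 × 0.003428 = 730.4 m³/day.

730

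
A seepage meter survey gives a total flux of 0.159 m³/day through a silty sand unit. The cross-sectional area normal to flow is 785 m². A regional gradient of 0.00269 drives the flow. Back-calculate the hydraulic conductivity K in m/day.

0.0753

Hydraulic gradient i = 0.00269.
From Q = K·A·i, K = Q / (A·i) = 0.159 / (785.0 × 0.002690) = 0.07530 m/day.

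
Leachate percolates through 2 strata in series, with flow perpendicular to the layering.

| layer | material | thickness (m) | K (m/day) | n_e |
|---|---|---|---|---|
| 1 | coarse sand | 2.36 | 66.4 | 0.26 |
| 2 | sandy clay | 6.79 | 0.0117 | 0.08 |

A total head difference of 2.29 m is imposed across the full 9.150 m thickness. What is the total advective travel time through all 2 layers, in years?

0.803

With flow normal to the layers, continuity requires the same specific discharge q through every layer.
Σ(b_i/K_i) = 2.36/66.4 + 6.79/0.0117 = 580.4 d.
q = Δh / Σ(b_i/K_i) = 2.29 / 580.4 = 0.003946 m/day.
In each layer the seepage velocity is v_i = q/n_i, so the layer transit time is t_i = b_i·n_i / q:
  layer 1 (coarse sand): t_1 = 2.36 × 0.26 / 0.003946 = 155.5 d
  layer 2 (sandy clay): t_2 = 6.79 × 0.08 / 0.003946 = 137.7 d
Total t = Σ t_i = 293.2 days = 0.8027 years.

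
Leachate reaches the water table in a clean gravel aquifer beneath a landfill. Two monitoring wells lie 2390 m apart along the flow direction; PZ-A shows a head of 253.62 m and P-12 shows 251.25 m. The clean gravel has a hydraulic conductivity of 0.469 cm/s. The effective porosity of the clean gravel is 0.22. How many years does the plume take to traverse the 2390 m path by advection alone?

3.58

Convert K: 0.469 cm/s × 864 = 405.2 m/day.
Hydraulic gradient i = (253.62 − 251.25) / 2390 = 2.37 / 2390 = 0.0009916.
Darcy flux q = K · i = 405.2 × 0.0009916 = 0.4018 m/day.
Seepage velocity v = q / n_e = 0.4018 / 0.22 = 1.826 m/day.
Travel time t = L / v = 2390 / 1.826 = 1309 days = 3.583 years.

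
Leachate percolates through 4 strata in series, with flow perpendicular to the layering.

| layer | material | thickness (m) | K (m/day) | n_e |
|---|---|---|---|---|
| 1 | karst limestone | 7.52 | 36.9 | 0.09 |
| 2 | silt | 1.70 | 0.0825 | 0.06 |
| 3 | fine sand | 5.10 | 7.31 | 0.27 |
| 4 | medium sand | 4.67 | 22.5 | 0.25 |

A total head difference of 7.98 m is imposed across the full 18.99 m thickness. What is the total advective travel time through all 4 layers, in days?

9.04

With flow normal to the layers, continuity requires the same specific discharge q through every layer.
Σ(b_i/K_i) = 7.52/36.9 + 1.70/0.0825 + 5.10/7.31 + 4.67/22.5 = 21.72 d.
q = Δh / Σ(b_i/K_i) = 7.98 / 21.72 = 0.3675 m/day.
In each layer the seepage velocity is v_i = q/n_i, so the layer transit time is t_i = b_i·n_i / q:
  layer 1 (karst limestone): t_1 = 7.52 × 0.09 / 0.3675 = 1.842 d
  layer 2 (silt): t_2 = 1.70 × 0.06 / 0.3675 = 0.2776 d
  layer 3 (fine sand): t_3 = 5.10 × 0.27 / 0.3675 = 3.747 d
  layer 4 (medium sand): t_4 = 4.67 × 0.25 / 0.3675 = 3.177 d
Total t = Σ t_i = 9.043 days.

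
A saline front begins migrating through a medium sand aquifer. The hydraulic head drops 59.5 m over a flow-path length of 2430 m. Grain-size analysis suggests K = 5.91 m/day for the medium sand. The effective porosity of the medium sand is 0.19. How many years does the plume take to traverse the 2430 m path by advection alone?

8.74

Hydraulic gradient i = Δh / L = 59.5 / 2430 = 0.02449.
Darcy flux q = K · i = 5.910 × 0.02449 = 0.1447 m/day.
Seepage velocity v = q / n_e = 0.1447 / 0.19 = 0.7616 m/day.
Travel time t = L / v = 2430 / 0.7616 = 3191 days = 8.735 years.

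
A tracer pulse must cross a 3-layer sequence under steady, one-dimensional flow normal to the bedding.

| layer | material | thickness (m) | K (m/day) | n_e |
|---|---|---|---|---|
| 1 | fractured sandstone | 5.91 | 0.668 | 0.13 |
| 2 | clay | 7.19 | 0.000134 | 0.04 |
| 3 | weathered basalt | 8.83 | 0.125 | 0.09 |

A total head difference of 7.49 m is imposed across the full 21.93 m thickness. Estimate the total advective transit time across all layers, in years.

With flow normal to the layers, continuity requires the same specific discharge q through every layer.
Σ(b_i/K_i) = 5.91/0.668 + 7.19/0.000134 + 8.83/0.125 = 53736 d.
q = Δh / Σ(b_i/K_i) = 7.49 / 53736 = 0.0001394 m/day.
In each layer the seepage velocity is v_i = q/n_i, so the layer transit time is t_i = b_i·n_i / q:
  layer 1 (fractured sandstone): t_1 = 5.91 × 0.13 / 0.0001394 = 5512 d
  layer 2 (clay): t_2 = 7.19 × 0.04 / 0.0001394 = 2063 d
  layer 3 (weathered basalt): t_3 = 8.83 × 0.09 / 0.0001394 = 5701 d
Total t = Σ t_i = 13277 days = 36.35 years.

36.4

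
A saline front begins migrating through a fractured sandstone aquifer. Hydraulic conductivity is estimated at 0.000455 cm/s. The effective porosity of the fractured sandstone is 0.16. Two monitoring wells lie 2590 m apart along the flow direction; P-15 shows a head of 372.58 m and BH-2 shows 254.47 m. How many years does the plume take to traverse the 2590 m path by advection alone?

Convert K: 0.000455 cm/s × 864 = 0.3931 m/day.
Hydraulic gradient i = (372.58 − 254.47) / 2590 = 118.11 / 2590 = 0.04560.
Darcy flux q = K · i = 0.3931 × 0.04560 = 0.01793 m/day.
Seepage velocity v = q / n_e = 0.01793 / 0.16 = 0.1120 m/day.
Travel time t = L / v = 2590 / 0.1120 = 23116 days = 63.29 years.

63.3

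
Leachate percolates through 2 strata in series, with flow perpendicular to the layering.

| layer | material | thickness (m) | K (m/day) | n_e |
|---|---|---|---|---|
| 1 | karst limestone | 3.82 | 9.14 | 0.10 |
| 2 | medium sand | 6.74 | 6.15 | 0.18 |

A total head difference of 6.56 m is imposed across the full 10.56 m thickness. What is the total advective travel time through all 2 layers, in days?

With flow normal to the layers, continuity requires the same specific discharge q through every layer.
Σ(b_i/K_i) = 3.82/9.14 + 6.74/6.15 = 1.514 d.
q = Δh / Σ(b_i/K_i) = 6.56 / 1.514 = 4.333 m/day.
In each layer the seepage velocity is v_i = q/n_i, so the layer transit time is t_i = b_i·n_i / q:
  layer 1 (karst limestone): t_1 = 3.82 × 0.10 / 4.333 = 0.08816 d
  layer 2 (medium sand): t_2 = 6.74 × 0.18 / 4.333 = 0.2800 d
Total t = Σ t_i = 0.3681 days.

0.368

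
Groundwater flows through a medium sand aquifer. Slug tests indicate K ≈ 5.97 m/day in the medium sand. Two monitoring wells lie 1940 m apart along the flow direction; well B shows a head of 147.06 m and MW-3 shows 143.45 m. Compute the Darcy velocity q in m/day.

Hydraulic gradient i = (147.06 − 143.45) / 1940 = 3.61 / 1940 = 0.001861.
Specific discharge q = K · i = 5.970 × 0.001861 = 0.01111 m/day.

0.0111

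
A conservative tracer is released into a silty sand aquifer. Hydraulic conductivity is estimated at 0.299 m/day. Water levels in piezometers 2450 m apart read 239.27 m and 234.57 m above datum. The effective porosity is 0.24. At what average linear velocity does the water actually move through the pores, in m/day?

0.00239

Hydraulic gradient i = (239.27 − 234.57) / 2450 = 4.7 / 2450 = 0.001918.
Darcy flux q = K · i = 0.2990 × 0.001918 = 0.0005736 m/day.
Seepage velocity v = q / n_e = 0.0005736 / 0.24 = 0.002390 m/day.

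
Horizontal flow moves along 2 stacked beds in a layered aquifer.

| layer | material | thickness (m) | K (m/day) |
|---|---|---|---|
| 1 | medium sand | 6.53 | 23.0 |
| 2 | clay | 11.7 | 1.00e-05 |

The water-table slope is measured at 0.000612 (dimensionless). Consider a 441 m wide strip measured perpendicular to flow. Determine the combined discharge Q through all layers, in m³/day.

Flow is parallel to layering, so each bed carries its own Darcy discharge and the transmissivities add.
Σ(K_i·b_i) = 23.0×6.53 + 1.00e-05×11.7 = 150.2 m²/day.
Hydraulic gradient i = 0.000612.
Q = Σ(K_i·b_i) · W · i = 150.2 × 441 × 0.0006120 = 40.54 m³/day.

40.5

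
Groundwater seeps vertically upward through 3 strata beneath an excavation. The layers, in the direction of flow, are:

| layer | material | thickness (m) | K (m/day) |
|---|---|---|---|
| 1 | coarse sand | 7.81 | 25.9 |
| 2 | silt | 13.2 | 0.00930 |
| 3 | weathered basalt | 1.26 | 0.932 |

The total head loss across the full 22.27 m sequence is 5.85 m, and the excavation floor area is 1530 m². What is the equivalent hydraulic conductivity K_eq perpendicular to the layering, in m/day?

0.0157

Flow is perpendicular to layering, so the layers act in series and the equivalent K is the thickness-weighted harmonic mean.
Total thickness L = 7.81 + 13.2 + 1.26 = 22.27 m.
Σ(b_i/K_i) = 7.81/25.9 + 13.2/0.00930 + 1.26/0.932 = 1421 d.
K_eq = L / Σ(b_i/K_i) = 22.27 / 1421 = 0.01567 m/day.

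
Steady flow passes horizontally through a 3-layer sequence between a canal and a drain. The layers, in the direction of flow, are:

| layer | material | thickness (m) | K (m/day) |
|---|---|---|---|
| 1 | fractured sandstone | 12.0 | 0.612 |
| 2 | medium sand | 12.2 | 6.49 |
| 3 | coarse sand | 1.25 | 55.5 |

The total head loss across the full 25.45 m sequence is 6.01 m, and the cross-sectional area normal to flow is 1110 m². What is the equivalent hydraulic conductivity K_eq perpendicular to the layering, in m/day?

Flow is perpendicular to layering, so the layers act in series and the equivalent K is the thickness-weighted harmonic mean.
Total thickness L = 12.0 + 12.2 + 1.25 = 25.45 m.
Σ(b_i/K_i) = 12.0/0.612 + 12.2/6.49 + 1.25/55.5 = 21.51 d.
K_eq = L / Σ(b_i/K_i) = 25.45 / 21.51 = 1.183 m/day.

1.18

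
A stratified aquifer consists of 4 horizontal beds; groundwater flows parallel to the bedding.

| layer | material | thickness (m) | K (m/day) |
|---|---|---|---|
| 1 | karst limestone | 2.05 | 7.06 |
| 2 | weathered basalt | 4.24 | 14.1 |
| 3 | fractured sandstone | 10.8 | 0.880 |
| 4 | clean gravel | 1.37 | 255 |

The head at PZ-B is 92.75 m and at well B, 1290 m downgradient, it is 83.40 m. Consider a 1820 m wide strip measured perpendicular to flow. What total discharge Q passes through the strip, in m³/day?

Flow is parallel to layering, so each bed carries its own Darcy discharge and the transmissivities add.
Σ(K_i·b_i) = 7.06×2.05 + 14.1×4.24 + 0.880×10.8 + 255×1.37 = 433.1 m²/day.
Hydraulic gradient i = (92.75 − 83.40) / 1290 = 9.35 / 1290 = 0.007248.
Q = Σ(K_i·b_i) · W · i = 433.1 × 1820 × 0.007248 = 5713 m³/day.

5710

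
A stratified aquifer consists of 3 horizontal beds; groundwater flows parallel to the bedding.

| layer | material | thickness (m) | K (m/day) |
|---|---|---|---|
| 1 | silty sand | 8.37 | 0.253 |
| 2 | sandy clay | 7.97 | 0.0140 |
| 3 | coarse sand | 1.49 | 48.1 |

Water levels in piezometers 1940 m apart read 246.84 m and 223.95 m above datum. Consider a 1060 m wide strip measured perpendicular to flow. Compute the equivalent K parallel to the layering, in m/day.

Flow is parallel to layering, so each bed carries its own Darcy discharge and the transmissivities add.
Σ(K_i·b_i) = 0.253×8.37 + 0.0140×7.97 + 48.1×1.49 = 73.90 m²/day.
Total thickness b = 17.83 m, so K_eq = Σ(K_i·b_i)/b = 4.145 m/day.

4.14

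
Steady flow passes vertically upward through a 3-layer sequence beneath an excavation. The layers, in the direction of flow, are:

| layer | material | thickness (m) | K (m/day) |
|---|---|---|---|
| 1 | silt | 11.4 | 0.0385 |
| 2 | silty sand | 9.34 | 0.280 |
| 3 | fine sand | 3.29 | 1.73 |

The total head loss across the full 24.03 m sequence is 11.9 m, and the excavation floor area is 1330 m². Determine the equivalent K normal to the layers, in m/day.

0.0725

Flow is perpendicular to layering, so the layers act in series and the equivalent K is the thickness-weighted harmonic mean.
Total thickness L = 11.4 + 9.34 + 3.29 = 24.03 m.
Σ(b_i/K_i) = 11.4/0.0385 + 9.34/0.280 + 3.29/1.73 = 331.4 d.
K_eq = L / Σ(b_i/K_i) = 24.03 / 331.4 = 0.07252 m/day.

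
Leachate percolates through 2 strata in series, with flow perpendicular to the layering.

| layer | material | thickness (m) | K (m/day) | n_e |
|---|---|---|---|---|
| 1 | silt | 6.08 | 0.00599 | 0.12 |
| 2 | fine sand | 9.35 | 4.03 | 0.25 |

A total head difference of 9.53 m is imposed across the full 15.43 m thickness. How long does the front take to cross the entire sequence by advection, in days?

327

With flow normal to the layers, continuity requires the same specific discharge q through every layer.
Σ(b_i/K_i) = 6.08/0.00599 + 9.35/4.03 = 1017 d.
q = Δh / Σ(b_i/K_i) = 9.53 / 1017 = 0.009368 m/day.
In each layer the seepage velocity is v_i = q/n_i, so the layer transit time is t_i = b_i·n_i / q:
  layer 1 (silt): t_1 = 6.08 × 0.12 / 0.009368 = 77.89 d
  layer 2 (fine sand): t_2 = 9.35 × 0.25 / 0.009368 = 249.5 d
Total t = Σ t_i = 327.4 days.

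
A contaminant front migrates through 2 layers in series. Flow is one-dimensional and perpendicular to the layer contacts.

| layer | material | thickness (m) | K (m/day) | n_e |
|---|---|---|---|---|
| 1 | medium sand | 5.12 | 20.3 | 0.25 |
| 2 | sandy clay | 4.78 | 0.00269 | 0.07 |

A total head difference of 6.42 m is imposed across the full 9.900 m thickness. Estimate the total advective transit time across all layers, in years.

1.22

With flow normal to the layers, continuity requires the same specific discharge q through every layer.
Σ(b_i/K_i) = 5.12/20.3 + 4.78/0.00269 = 1777 d.
q = Δh / Σ(b_i/K_i) = 6.42 / 1777 = 0.003612 m/day.
In each layer the seepage velocity is v_i = q/n_i, so the layer transit time is t_i = b_i·n_i / q:
  layer 1 (medium sand): t_1 = 5.12 × 0.25 / 0.003612 = 354.3 d
  layer 2 (sandy clay): t_2 = 4.78 × 0.07 / 0.003612 = 92.62 d
Total t = Σ t_i = 447.0 days = 1.224 years.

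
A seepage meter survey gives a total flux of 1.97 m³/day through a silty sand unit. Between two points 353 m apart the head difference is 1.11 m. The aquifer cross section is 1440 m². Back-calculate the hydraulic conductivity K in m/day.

0.435

Hydraulic gradient i = Δh / L = 1.11 / 353 = 0.003144.
From Q = K·A·i, K = Q / (A·i) = 1.97 / (1440 × 0.003144) = 0.4351 m/day.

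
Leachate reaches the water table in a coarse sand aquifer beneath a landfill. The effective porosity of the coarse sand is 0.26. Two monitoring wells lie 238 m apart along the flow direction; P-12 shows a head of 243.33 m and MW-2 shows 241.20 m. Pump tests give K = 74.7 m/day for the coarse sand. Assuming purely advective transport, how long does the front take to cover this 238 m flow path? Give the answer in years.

Hydraulic gradient i = (243.33 − 241.20) / 238 = 2.13 / 238 = 0.008950.
Darcy flux q = K · i = 74.70 × 0.008950 = 0.6685 m/day.
Seepage velocity v = q / n_e = 0.6685 / 0.26 = 2.571 m/day.
Travel time t = L / v = 238 / 2.571 = 92.56 days = 0.2534 years.

0.253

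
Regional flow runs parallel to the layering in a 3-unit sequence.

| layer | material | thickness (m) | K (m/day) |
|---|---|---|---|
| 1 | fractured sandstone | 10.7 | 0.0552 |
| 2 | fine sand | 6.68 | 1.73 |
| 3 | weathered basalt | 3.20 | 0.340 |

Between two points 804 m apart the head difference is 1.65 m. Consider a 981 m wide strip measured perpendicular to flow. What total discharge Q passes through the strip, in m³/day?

Flow is parallel to layering, so each bed carries its own Darcy discharge and the transmissivities add.
Σ(K_i·b_i) = 0.0552×10.7 + 1.73×6.68 + 0.340×3.20 = 13.24 m²/day.
Hydraulic gradient i = Δh / L = 1.65 / 804 = 0.002052.
Q = Σ(K_i·b_i) · W · i = 13.24 × 981 × 0.002052 = 26.65 m³/day.

26.6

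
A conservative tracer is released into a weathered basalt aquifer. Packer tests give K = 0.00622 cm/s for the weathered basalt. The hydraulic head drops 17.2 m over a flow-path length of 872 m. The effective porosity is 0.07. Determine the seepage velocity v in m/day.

1.51

Convert K: 0.00622 cm/s × 864 = 5.374 m/day.
Hydraulic gradient i = Δh / L = 17.2 / 872 = 0.01972.
Darcy flux q = K · i = 5.374 × 0.01972 = 0.1060 m/day.
Seepage velocity v = q / n_e = 0.1060 / 0.07 = 1.514 m/day.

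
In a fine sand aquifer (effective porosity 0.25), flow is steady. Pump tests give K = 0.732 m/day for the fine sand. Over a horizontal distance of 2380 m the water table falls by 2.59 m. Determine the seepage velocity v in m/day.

Hydraulic gradient i = Δh / L = 2.59 / 2380 = 0.001088.
Darcy flux q = K · i = 0.7320 × 0.001088 = 0.0007966 m/day.
Seepage velocity v = q / n_e = 0.0007966 / 0.25 = 0.003186 m/day.

0.00319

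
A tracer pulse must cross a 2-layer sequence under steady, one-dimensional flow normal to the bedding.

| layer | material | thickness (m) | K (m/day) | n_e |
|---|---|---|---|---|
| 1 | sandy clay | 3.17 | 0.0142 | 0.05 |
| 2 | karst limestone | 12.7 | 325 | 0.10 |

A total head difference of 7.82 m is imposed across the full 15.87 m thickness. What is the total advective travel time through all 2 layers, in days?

40.8

With flow normal to the layers, continuity requires the same specific discharge q through every layer.
Σ(b_i/K_i) = 3.17/0.0142 + 12.7/325 = 223.3 d.
q = Δh / Σ(b_i/K_i) = 7.82 / 223.3 = 0.03502 m/day.
In each layer the seepage velocity is v_i = q/n_i, so the layer transit time is t_i = b_i·n_i / q:
  layer 1 (sandy clay): t_1 = 3.17 × 0.05 / 0.03502 = 4.526 d
  layer 2 (karst limestone): t_2 = 12.7 × 0.10 / 0.03502 = 36.26 d
Total t = Σ t_i = 40.79 days.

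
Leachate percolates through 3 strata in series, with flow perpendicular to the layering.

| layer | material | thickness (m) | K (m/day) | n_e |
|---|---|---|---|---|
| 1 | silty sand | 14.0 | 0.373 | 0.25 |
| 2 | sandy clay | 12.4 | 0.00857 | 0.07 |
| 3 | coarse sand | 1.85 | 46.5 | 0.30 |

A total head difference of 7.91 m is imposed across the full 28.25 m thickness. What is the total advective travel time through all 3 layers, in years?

2.53

With flow normal to the layers, continuity requires the same specific discharge q through every layer.
Σ(b_i/K_i) = 14.0/0.373 + 12.4/0.00857 + 1.85/46.5 = 1484 d.
q = Δh / Σ(b_i/K_i) = 7.91 / 1484 = 0.005328 m/day.
In each layer the seepage velocity is v_i = q/n_i, so the layer transit time is t_i = b_i·n_i / q:
  layer 1 (silty sand): t_1 = 14.0 × 0.25 / 0.005328 = 656.9 d
  layer 2 (sandy clay): t_2 = 12.4 × 0.07 / 0.005328 = 162.9 d
  layer 3 (coarse sand): t_3 = 1.85 × 0.30 / 0.005328 = 104.2 d
Total t = Σ t_i = 923.9 days = 2.530 years.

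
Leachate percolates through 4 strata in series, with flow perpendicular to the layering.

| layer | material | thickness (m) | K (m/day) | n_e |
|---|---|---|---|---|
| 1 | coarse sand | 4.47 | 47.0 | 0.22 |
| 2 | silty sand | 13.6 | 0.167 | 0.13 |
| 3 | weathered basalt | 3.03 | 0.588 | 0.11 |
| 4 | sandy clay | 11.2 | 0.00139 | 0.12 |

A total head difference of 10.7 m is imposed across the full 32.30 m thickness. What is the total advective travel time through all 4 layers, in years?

9.23

With flow normal to the layers, continuity requires the same specific discharge q through every layer.
Σ(b_i/K_i) = 4.47/47.0 + 13.6/0.167 + 3.03/0.588 + 11.2/0.00139 = 8144 d.
q = Δh / Σ(b_i/K_i) = 10.7 / 8144 = 0.001314 m/day.
In each layer the seepage velocity is v_i = q/n_i, so the layer transit time is t_i = b_i·n_i / q:
  layer 1 (coarse sand): t_1 = 4.47 × 0.22 / 0.001314 = 748.5 d
  layer 2 (silty sand): t_2 = 13.6 × 0.13 / 0.001314 = 1346 d
  layer 3 (weathered basalt): t_3 = 3.03 × 0.11 / 0.001314 = 253.7 d
  layer 4 (sandy clay): t_4 = 11.2 × 0.12 / 0.001314 = 1023 d
Total t = Σ t_i = 3371 days = 9.229 years.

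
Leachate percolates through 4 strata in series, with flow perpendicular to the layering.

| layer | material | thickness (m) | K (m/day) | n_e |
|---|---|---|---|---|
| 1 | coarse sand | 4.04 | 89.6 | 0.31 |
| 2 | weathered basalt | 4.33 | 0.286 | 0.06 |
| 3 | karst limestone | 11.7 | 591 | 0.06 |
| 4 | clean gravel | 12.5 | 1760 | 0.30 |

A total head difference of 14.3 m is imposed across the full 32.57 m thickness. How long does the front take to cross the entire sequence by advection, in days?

With flow normal to the layers, continuity requires the same specific discharge q through every layer.
Σ(b_i/K_i) = 4.04/89.6 + 4.33/0.286 + 11.7/591 + 12.5/1760 = 15.21 d.
q = Δh / Σ(b_i/K_i) = 14.3 / 15.21 = 0.9401 m/day.
In each layer the seepage velocity is v_i = q/n_i, so the layer transit time is t_i = b_i·n_i / q:
  layer 1 (coarse sand): t_1 = 4.04 × 0.31 / 0.9401 = 1.332 d
  layer 2 (weathered basalt): t_2 = 4.33 × 0.06 / 0.9401 = 0.2764 d
  layer 3 (karst limestone): t_3 = 11.7 × 0.06 / 0.9401 = 0.7468 d
  layer 4 (clean gravel): t_4 = 12.5 × 0.30 / 0.9401 = 3.989 d
Total t = Σ t_i = 6.345 days.

6.34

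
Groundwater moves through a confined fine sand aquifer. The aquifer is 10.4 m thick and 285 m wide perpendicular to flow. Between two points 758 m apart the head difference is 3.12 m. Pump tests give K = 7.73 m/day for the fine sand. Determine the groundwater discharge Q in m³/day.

Cross-sectional area A = 285 × 10.4 = 2964 m².
Hydraulic gradient i = Δh / L = 3.12 / 758 = 0.004116.
Darcy's law: Q = K · A · i = 7.730 × 2964 × 0.004116 = 94.31 m³/day.

94.3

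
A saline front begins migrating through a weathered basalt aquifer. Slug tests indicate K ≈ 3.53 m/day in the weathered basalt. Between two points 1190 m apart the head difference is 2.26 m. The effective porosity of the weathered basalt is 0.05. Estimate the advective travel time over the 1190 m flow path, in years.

24.3

Hydraulic gradient i = Δh / L = 2.26 / 1190 = 0.001899.
Darcy flux q = K · i = 3.530 × 0.001899 = 0.006704 m/day.
Seepage velocity v = q / n_e = 0.006704 / 0.05 = 0.1341 m/day.
Travel time t = L / v = 1190 / 0.1341 = 8875 days = 24.30 years.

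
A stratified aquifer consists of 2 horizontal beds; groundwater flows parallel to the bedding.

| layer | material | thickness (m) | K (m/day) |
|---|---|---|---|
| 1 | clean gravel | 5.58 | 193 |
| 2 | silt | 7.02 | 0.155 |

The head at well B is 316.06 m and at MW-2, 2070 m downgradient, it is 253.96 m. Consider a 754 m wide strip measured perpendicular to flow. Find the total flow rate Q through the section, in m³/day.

Flow is parallel to layering, so each bed carries its own Darcy discharge and the transmissivities add.
Σ(K_i·b_i) = 193×5.58 + 0.155×7.02 = 1078 m²/day.
Hydraulic gradient i = (316.06 − 253.96) / 2070 = 62.1 / 2070 = 0.03000.
Q = Σ(K_i·b_i) · W · i = 1078 × 754 × 0.03000 = 24385 m³/day.

24400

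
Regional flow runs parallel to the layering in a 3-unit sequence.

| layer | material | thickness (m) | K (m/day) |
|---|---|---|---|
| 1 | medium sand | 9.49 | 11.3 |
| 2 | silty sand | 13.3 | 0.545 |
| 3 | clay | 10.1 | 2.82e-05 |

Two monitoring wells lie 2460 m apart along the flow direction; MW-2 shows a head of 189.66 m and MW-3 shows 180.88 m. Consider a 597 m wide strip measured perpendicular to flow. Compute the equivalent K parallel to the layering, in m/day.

Flow is parallel to layering, so each bed carries its own Darcy discharge and the transmissivities add.
Σ(K_i·b_i) = 11.3×9.49 + 0.545×13.3 + 2.82e-05×10.1 = 114.5 m²/day.
Total thickness b = 32.89 m, so K_eq = Σ(K_i·b_i)/b = 3.481 m/day.

3.48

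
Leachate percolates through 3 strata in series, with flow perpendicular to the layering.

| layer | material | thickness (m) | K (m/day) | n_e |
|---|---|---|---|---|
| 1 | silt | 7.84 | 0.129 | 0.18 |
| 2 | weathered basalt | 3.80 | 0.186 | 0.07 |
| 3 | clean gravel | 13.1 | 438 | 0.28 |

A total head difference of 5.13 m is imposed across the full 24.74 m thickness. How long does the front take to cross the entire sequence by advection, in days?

84.6

With flow normal to the layers, continuity requires the same specific discharge q through every layer.
Σ(b_i/K_i) = 7.84/0.129 + 3.80/0.186 + 13.1/438 = 81.24 d.
q = Δh / Σ(b_i/K_i) = 5.13 / 81.24 = 0.06315 m/day.
In each layer the seepage velocity is v_i = q/n_i, so the layer transit time is t_i = b_i·n_i / q:
  layer 1 (silt): t_1 = 7.84 × 0.18 / 0.06315 = 22.35 d
  layer 2 (weathered basalt): t_2 = 3.80 × 0.07 / 0.06315 = 4.212 d
  layer 3 (clean gravel): t_3 = 13.1 × 0.28 / 0.06315 = 58.08 d
Total t = Σ t_i = 84.64 days.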